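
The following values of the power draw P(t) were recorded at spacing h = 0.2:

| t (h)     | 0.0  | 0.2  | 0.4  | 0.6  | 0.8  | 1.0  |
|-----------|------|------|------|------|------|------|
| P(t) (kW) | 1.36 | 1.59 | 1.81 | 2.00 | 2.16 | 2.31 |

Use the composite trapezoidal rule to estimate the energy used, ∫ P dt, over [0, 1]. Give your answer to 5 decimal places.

1.87900

h = 0.2, n = 5.
(h/2)·[y₀ + 2y₁ + 2y₂ + 2y₃ + 2y₄ + y₅] = 0.1·(18.79) = 1.87900.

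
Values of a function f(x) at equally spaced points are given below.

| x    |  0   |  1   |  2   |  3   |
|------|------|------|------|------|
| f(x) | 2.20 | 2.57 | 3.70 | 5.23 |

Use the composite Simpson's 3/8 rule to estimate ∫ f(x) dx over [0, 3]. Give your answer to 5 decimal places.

9.84000

h = 1, n = 3.
(3h/8)·[y₀ + 3y₁ + 3y₂ + y₃] = 0.375·(26.24) = 9.84000.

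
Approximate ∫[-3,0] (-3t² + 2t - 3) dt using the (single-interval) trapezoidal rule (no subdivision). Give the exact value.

-58.5

T = (b−a)/2 · [f(-3) + f(0)] = 1.5·[(-36) + (-3)] = -58.5.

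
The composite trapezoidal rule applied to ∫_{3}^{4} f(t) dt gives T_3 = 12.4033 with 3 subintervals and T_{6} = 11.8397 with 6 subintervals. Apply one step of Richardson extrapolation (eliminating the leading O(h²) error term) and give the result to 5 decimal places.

R = (4·T_{6} − T_3) / 3 = (4·11.8397 − 12.4033)/3 = (34.9555)/3 = 11.65183.

11.65183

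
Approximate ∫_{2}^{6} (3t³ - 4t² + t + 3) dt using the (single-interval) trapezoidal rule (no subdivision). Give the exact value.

1052

T = (b−a)/2 · [f(2) + f(6)] = 2·[13 + 513] = 1052.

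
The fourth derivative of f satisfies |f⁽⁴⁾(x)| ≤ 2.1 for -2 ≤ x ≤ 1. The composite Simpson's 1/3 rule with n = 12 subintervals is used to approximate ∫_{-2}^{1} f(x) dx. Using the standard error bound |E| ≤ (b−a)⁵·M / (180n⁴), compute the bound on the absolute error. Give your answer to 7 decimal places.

|E| ≤ (3)⁵·2.1 / (180·12⁴) = 510.3/3732480 = 0.0001367.

0.0001367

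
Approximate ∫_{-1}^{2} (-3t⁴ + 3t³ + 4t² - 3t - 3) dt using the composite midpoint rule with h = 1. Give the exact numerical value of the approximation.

h = (2 − (-1))/3 = 1.
Midpoints m₁,…,m₃ = -0.5, 0.5, 1.5.
f(m₁)=-1.0625, f(m₂)=-3.3125, f(m₃)=-3.5625.
h·[f(m₁) + f(m₂) + f(m₃)] = 1·(-7.9375) = -7.9375.

-7.9375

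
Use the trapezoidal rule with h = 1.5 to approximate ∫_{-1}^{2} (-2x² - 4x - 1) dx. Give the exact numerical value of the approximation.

-17.25

h = (2 − (-1))/2 = 1.5.
Nodes x₀,…,x₂ = -1, 0.5, 2.
f(x) = -2x² - 4x - 1: f₀=1, f₁=-3.5, f₂=-17.
(h/2)·[f₀ + 2f₁ + f₂] = 0.75·(-23) = -17.25.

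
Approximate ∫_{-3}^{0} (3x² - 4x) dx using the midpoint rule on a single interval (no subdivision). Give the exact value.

M = (b−a)·f(-1.5) = 3·(12.75) = 38.25.

38.25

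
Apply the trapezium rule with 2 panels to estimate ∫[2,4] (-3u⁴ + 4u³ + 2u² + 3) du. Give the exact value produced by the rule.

h = (4 − 2)/2 = 1.
Nodes u₀,…,u₂ = 2, 3, 4.
f(u) = -3u⁴ + 4u³ + 2u² + 3: f₀=-5, f₁=-114, f₂=-477.
(h/2)·[f₀ + 2f₁ + f₂] = 0.5·(-710) = -355.

-355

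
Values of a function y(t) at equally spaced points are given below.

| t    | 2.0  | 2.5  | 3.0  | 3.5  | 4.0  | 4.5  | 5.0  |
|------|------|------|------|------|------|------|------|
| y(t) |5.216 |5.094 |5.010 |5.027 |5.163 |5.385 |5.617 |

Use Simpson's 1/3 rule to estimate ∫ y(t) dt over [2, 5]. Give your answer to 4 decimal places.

15.5338

h = 0.5, n = 6.
(h/3)·[y₀ + 4y₁ + 2y₂ + 4y₃ + 2y₄ + 4y₅ + y₆] = 0.166667·(93.203) = 15.5338.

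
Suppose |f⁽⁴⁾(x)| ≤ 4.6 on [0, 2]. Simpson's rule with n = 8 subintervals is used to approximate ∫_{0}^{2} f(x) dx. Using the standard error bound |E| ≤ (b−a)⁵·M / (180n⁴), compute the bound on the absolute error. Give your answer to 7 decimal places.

|E| ≤ (2)⁵·4.6 / (180·8⁴) = 147.2/737280 = 0.0001997.

0.0001997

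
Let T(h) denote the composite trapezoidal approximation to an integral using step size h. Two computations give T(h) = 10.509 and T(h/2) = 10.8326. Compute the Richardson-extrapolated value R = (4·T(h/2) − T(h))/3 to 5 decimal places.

10.94047

R = (4·T(h/2) − T(h)) / 3 = (4·10.8326 − 10.509)/3 = (32.8214)/3 = 10.94047.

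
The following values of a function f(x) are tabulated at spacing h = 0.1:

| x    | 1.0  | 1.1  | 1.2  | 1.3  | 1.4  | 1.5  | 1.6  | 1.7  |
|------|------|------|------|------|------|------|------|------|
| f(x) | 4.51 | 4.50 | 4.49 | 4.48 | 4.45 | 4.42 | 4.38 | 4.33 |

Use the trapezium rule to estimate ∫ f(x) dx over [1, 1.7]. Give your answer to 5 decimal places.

3.11400

h = 0.1, n = 7.
(h/2)·[y₀ + 2y₁ + 2y₂ + 2y₃ + 2y₄ + 2y₅ + 2y₆ + y₇] = 0.05·(62.28) = 3.11400.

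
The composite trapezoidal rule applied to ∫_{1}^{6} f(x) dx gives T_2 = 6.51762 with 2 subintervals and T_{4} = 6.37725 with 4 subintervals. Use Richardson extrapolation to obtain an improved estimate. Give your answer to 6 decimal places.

6.330460

R = (4·T_{4} − T_2) / 3 = (4·6.37725 − 6.51762)/3 = (18.99138)/3 = 6.330460.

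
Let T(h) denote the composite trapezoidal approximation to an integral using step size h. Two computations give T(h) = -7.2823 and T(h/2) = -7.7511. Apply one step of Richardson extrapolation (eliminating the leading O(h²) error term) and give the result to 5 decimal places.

-7.90737

R = (4·T(h/2) − T(h)) / 3 = (4·(-7.7511) − (-7.2823))/3 = (-23.7221)/3 = -7.90737.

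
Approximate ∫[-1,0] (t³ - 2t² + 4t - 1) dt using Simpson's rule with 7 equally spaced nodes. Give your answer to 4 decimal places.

-3.9167

h = (0 − (-1))/6 = 0.166667.
Nodes t₀,…,t₆ = -1, -0.833333, -0.666667, -0.5, -0.333333, -0.166667, 0.
f(t) = t³ - 2t² + 4t - 1: f₀=-8, f₁=-6.300926, f₂=-4.851852, f₃=-3.625, f₄=-2.592593, f₅=-1.726852, f₆=-1.
(h/3)·[f₀ + 4f₁ + 2f₂ + 4f₃ + 2f₄ + 4f₅ + f₆] = 0.055556·(-70.5) = -3.9167.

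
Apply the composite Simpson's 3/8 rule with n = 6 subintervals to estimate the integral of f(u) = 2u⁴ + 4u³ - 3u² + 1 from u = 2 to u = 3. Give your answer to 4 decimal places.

h = (3 − 2)/6 = 0.166667.
Nodes u₀,…,u₆ = 2, 2.166667, 2.333333, 2.5, 2.666667, 2.833333, 3.
f(u) = 2u⁴ + 4u³ - 3u² + 1: f₀=53, f₁=71.677469, f₂=94.765432, f₃=122.875, f₄=156.654321, f₅=196.788580, f₆=244.
(3h/8)·[f₀ + 3f₁ + 3f₂ + 2f₃ + 3f₄ + 3f₅ + f₆] = 0.0625·(2102.407407) = 131.4005.

131.4005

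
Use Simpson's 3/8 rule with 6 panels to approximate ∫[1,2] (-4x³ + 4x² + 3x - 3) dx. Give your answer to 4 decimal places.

-4.1667

h = (2 − 1)/6 = 0.166667.
Nodes x₀,…,x₆ = 1, 1.166667, 1.333333, 1.5, 1.666667, 1.833333, 2.
f(x) = -4x³ + 4x² + 3x - 3: f₀=0, f₁=-0.407407, f₂=-1.370370, f₃=-3, f₄=-5.407407, f₅=-8.703704, f₆=-13.
(3h/8)·[f₀ + 3f₁ + 3f₂ + 2f₃ + 3f₄ + 3f₅ + f₆] = 0.0625·(-66.666667) = -4.1667.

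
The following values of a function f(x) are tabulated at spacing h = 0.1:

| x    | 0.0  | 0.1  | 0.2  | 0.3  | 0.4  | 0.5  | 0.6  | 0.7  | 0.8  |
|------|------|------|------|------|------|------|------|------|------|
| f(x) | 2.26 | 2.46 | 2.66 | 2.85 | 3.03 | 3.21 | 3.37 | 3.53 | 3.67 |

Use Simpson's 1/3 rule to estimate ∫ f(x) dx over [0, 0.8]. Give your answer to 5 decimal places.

h = 0.1, n = 8.
(h/3)·[y₀ + 4y₁ + 2y₂ + 4y₃ + 2y₄ + 4y₅ + 2y₆ + 4y₇ + y₈] = 0.033333·(72.25) = 2.40833.

2.40833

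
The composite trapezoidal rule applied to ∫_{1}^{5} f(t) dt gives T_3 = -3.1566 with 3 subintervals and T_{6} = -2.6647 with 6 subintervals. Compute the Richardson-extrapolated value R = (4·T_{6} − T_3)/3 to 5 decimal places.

R = (4·T_{6} − T_3) / 3 = (4·(-2.6647) − (-3.1566))/3 = (-7.5022)/3 = -2.50073.

-2.50073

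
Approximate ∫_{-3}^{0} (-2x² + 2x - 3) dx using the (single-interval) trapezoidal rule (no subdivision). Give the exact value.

T = (b−a)/2 · [f(-3) + f(0)] = 1.5·[(-27) + (-3)] = -45.

-45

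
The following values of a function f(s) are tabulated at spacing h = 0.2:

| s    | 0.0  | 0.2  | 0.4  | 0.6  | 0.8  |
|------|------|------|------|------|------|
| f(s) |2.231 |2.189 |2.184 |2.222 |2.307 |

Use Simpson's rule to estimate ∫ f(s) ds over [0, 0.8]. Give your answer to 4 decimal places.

h = 0.2, n = 4.
(h/3)·[y₀ + 4y₁ + 2y₂ + 4y₃ + y₄] = 0.066667·(26.550) = 1.7700.

1.7700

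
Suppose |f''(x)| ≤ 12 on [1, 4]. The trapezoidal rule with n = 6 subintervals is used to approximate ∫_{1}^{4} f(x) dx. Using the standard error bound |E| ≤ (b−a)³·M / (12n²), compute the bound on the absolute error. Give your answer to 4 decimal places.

|E| ≤ (3)³·12 / (12·6²) = 324/432 = 0.7500.

0.7500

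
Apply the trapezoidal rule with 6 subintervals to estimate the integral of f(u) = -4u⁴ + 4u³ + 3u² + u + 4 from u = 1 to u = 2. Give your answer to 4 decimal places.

2.5381

h = (2 − 1)/6 = 0.166667.
Nodes u₀,…,u₆ = 1, 1.166667, 1.333333, 1.5, 1.666667, 1.833333, 2.
f(u) = -4u⁴ + 4u³ + 3u² + u + 4: f₀=8, f₁=8.191358, f₂=7.506173, f₃=5.5, f₄=1.654321, f₅=-4.623457, f₆=-14.
(h/2)·[f₀ + 2f₁ + 2f₂ + 2f₃ + 2f₄ + 2f₅ + f₆] = 0.083333·(30.456790) = 2.5381.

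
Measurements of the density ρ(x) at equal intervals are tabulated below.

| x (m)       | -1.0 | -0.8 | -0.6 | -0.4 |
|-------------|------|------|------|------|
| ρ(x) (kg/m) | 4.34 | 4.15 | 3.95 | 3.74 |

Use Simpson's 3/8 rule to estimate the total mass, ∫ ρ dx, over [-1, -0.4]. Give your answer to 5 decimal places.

2.42850

h = 0.2, n = 3.
(3h/8)·[y₀ + 3y₁ + 3y₂ + y₃] = 0.075·(32.38) = 2.42850.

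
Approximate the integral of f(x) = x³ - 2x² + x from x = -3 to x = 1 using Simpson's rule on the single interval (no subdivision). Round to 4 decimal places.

-42.6667

S = (b−a)/6 · [f(-3) + 4f(-1) + f(1)] = 0.666667·[(-48) + 4·(-4) + 0] = -42.6667.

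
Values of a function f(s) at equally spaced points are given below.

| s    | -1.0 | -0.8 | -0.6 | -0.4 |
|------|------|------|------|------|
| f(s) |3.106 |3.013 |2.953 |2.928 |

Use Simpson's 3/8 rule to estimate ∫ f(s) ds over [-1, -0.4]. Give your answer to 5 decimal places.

1.79490

h = 0.2, n = 3.
(3h/8)·[y₀ + 3y₁ + 3y₂ + y₃] = 0.075·(23.932) = 1.79490.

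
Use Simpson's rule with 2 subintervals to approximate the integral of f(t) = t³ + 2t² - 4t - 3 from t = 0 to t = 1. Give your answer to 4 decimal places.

-4.0833

h = (1 − 0)/2 = 0.5.
Nodes t₀,…,t₂ = 0, 0.5, 1.
f(t) = t³ + 2t² - 4t - 3: f₀=-3, f₁=-4.375, f₂=-4.
(h/3)·[f₀ + 4f₁ + f₂] = 0.166667·(-24.5) = -4.0833.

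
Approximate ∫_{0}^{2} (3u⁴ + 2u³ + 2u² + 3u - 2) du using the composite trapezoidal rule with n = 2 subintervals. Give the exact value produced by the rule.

h = (2 − 0)/2 = 1.
Nodes u₀,…,u₂ = 0, 1, 2.
f(u) = 3u⁴ + 2u³ + 2u² + 3u - 2: f₀=-2, f₁=8, f₂=76.
(h/2)·[f₀ + 2f₁ + f₂] = 0.5·(90) = 45.

45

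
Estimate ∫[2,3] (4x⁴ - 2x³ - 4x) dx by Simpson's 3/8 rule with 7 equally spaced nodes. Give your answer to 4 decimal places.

h = (3 − 2)/6 = 0.166667.
Nodes x₀,…,x₆ = 2, 2.166667, 2.333333, 2.5, 2.666667, 2.833333, 3.
f(x) = 4x⁴ - 2x³ - 4x: f₀=40, f₁=59.141975, f₂=83.827160, f₃=115, f₄=153.679012, f₅=200.956790, f₆=258.
(3h/8)·[f₀ + 3f₁ + 3f₂ + 2f₃ + 3f₄ + 3f₅ + f₆] = 0.0625·(2020.814815) = 126.3009.

126.3009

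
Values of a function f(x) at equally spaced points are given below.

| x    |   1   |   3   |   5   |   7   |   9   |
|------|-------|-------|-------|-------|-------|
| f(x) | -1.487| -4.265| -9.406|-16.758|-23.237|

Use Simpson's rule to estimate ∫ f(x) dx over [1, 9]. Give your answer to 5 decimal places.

h = 2, n = 4.
(h/3)·[y₀ + 4y₁ + 2y₂ + 4y₃ + y₄] = 0.666667·(-127.628) = -85.08533.

-85.08533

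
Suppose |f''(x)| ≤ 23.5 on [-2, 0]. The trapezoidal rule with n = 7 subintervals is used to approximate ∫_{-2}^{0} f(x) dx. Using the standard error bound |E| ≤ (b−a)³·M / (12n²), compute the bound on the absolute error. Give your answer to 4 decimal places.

|E| ≤ (2)³·23.5 / (12·7²) = 188/588 = 0.3197.

0.3197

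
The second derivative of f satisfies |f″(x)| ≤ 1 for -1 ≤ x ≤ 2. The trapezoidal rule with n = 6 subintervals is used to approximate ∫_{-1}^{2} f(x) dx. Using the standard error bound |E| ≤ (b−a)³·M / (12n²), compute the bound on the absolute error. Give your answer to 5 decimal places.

|E| ≤ (3)³·1 / (12·6²) = 27/432 = 0.06250.

0.06250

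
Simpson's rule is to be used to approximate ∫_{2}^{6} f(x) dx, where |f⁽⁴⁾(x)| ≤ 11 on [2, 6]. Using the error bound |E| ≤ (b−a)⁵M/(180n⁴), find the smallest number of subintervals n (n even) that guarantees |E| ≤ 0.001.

16

Need 11264/(180n⁴) ≤ 0.001.
n⁴ ≥ 11264/(180·0.001) = 62577.8 ⇒ n ≥ 15.8163, so the smallest even n is 16. (n must be even for Simpson's rule.)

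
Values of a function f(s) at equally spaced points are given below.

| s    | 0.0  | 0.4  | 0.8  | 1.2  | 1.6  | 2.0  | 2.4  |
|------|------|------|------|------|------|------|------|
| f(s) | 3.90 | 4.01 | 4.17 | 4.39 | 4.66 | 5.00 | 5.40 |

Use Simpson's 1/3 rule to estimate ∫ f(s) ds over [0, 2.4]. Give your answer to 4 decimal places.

10.7413

h = 0.4, n = 6.
(h/3)·[y₀ + 4y₁ + 2y₂ + 4y₃ + 2y₄ + 4y₅ + y₆] = 0.133333·(80.56) = 10.7413.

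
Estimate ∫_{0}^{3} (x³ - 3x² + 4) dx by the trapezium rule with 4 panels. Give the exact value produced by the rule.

5.671875

h = (3 − 0)/4 = 0.75.
Nodes x₀,…,x₄ = 0, 0.75, 1.5, 2.25, 3.
f(x) = x³ - 3x² + 4: f₀=4, f₁=2.734375, f₂=0.625, f₃=0.203125, f₄=4.
(h/2)·[f₀ + 2f₁ + 2f₂ + 2f₃ + f₄] = 0.375·(15.125) = 5.671875.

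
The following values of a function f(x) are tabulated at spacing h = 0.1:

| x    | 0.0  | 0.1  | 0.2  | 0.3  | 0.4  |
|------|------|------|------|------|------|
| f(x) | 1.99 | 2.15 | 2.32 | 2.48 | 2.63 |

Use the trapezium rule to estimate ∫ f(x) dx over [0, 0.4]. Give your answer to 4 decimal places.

0.9260

h = 0.1, n = 4.
(h/2)·[y₀ + 2y₁ + 2y₂ + 2y₃ + y₄] = 0.05·(18.52) = 0.9260.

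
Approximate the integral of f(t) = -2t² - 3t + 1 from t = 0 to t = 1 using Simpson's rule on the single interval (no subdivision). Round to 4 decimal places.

S = (b−a)/6 · [f(0) + 4f(0.5) + f(1)] = 0.166667·[1 + 4·(-1) + (-4)] = -1.1667.

-1.1667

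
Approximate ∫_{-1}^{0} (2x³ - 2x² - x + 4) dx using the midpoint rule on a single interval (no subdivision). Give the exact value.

M = (b−a)·f(-0.5) = 1·(3.75) = 3.75.

3.75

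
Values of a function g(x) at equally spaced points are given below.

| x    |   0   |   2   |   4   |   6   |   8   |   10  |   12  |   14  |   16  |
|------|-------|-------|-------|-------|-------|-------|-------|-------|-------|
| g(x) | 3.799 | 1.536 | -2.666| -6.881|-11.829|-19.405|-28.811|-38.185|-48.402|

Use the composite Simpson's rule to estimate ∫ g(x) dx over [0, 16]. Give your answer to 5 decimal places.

-255.30333

h = 2, n = 8.
(h/3)·[y₀ + 4y₁ + 2y₂ + 4y₃ + 2y₄ + 4y₅ + 2y₆ + 4y₇ + y₈] = 0.666667·(-382.955) = -255.30333.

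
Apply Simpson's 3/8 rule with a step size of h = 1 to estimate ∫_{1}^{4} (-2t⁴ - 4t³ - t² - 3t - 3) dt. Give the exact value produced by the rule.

-718.5

h = (4 − 1)/3 = 1.
Nodes t₀,…,t₃ = 1, 2, 3, 4.
f(t) = -2t⁴ - 4t³ - t² - 3t - 3: f₀=-13, f₁=-77, f₂=-291, f₃=-799.
(3h/8)·[f₀ + 3f₁ + 3f₂ + f₃] = 0.375·(-1916) = -718.5.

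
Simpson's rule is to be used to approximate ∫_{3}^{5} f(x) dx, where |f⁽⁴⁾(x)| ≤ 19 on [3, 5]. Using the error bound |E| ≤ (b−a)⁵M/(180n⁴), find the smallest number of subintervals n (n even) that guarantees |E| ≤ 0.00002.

22

Need 608/(180n⁴) ≤ 0.00002.
n⁴ ≥ 608/(180·0.00002) = 168889 ⇒ n ≥ 20.2722, so the smallest even n is 22. (n must be even for Simpson's rule.)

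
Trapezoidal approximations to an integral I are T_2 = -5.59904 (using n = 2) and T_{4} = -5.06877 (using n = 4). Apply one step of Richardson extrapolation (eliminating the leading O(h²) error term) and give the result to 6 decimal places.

-4.892013

R = (4·T_{4} − T_2) / 3 = (4·(-5.06877) − (-5.59904))/3 = (-14.67604)/3 = -4.892013.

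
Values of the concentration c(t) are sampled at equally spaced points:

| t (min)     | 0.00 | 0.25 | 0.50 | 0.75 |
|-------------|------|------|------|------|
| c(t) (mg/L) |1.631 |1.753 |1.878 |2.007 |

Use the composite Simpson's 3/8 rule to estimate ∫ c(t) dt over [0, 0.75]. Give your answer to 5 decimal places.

1.36228

h = 0.25, n = 3.
(3h/8)·[y₀ + 3y₁ + 3y₂ + y₃] = 0.09375·(14.531) = 1.36228.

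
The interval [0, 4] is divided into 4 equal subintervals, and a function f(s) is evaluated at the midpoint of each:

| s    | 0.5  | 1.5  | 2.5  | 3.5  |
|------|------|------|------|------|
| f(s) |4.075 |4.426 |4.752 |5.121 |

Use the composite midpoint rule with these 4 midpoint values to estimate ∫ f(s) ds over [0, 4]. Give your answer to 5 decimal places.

h = 1, n = 4.
h·[y(m₁) + y(m₂) + y(m₃) + y(m₄)] = 1·(18.374) = 18.37400.

18.37400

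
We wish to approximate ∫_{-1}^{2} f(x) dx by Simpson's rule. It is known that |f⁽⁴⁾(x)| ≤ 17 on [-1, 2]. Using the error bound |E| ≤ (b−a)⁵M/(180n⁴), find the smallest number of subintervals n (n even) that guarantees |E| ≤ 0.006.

8

Need 4131/(180n⁴) ≤ 0.006.
n⁴ ≥ 4131/(180·0.006) = 3825 ⇒ n ≥ 7.8643, so the smallest even n is 8. (n must be even for Simpson's rule.)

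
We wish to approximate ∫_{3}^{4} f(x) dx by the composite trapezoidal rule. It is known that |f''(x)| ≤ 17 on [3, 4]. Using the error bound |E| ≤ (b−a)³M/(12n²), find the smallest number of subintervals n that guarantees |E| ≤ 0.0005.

54

Need 17/(12n²) ≤ 0.0005.
n² ≥ 17/(12·0.0005) = 2833.33 ⇒ n ≥ 53.2291, so the smallest n is 54.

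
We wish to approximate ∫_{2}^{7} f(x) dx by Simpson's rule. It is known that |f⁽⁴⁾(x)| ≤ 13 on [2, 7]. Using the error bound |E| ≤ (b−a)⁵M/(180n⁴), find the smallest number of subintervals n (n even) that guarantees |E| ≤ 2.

Need 40625/(180n⁴) ≤ 2.
n⁴ ≥ 40625/(180·2) = 112.847 ⇒ n ≥ 3.2593, so the smallest even n is 4. (n must be even for Simpson's rule.)

4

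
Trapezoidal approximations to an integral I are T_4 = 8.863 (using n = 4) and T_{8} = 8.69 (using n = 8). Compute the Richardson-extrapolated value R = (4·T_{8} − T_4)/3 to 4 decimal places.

8.6323

R = (4·T_{8} − T_4) / 3 = (4·8.69 − 8.863)/3 = (25.897)/3 = 8.6323.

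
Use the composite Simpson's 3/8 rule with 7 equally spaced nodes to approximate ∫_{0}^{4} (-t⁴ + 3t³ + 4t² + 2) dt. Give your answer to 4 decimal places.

h = (4 − 0)/6 = 0.666667.
Nodes t₀,…,t₆ = 0, 0.666667, 1.333333, 2, 2.666667, 3.333333, 4.
f(t) = -t⁴ + 3t³ + 4t² + 2: f₀=2, f₁=4.469136, f₂=13.061728, f₃=26, f₄=36.765432, f₅=34.098765, f₆=2.
(3h/8)·[f₀ + 3f₁ + 3f₂ + 2f₃ + 3f₄ + 3f₅ + f₆] = 0.25·(321.185185) = 80.2963.

80.2963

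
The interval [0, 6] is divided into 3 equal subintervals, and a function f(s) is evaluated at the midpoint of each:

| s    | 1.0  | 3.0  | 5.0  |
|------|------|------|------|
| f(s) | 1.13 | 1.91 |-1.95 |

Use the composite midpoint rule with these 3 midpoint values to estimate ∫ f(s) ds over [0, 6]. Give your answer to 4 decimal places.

2.1800

h = 2, n = 3.
h·[y(m₁) + y(m₂) + y(m₃)] = 2·(1.09) = 2.1800.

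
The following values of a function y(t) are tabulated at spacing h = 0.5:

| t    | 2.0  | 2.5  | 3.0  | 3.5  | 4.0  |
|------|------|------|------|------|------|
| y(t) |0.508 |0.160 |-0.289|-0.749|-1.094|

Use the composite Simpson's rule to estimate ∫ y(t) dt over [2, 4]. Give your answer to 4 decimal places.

-0.5867

h = 0.5, n = 4.
(h/3)·[y₀ + 4y₁ + 2y₂ + 4y₃ + y₄] = 0.166667·(-3.520) = -0.5867.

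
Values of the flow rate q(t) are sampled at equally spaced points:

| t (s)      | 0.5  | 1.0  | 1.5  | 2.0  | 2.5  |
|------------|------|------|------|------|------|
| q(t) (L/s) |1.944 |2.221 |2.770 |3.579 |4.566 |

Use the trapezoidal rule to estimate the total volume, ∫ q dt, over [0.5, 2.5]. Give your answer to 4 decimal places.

h = 0.5, n = 4.
(h/2)·[y₀ + 2y₁ + 2y₂ + 2y₃ + y₄] = 0.25·(23.650) = 5.9125.

5.9125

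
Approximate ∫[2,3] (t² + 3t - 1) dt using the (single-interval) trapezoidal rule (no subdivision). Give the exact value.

13

T = (b−a)/2 · [f(2) + f(3)] = 0.5·[9 + 17] = 13.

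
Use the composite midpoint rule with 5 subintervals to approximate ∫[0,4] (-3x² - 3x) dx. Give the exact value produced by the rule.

-87.36

h = (4 − 0)/5 = 0.8.
Midpoints m₁,…,m₅ = 0.4, 1.2, 2, 2.8, 3.6.
f(m₁)=-1.68, f(m₂)=-7.92, f(m₃)=-18, f(m₄)=-31.92, f(m₅)=-49.68.
h·[f(m₁) + f(m₂) + f(m₃) + f(m₄) + f(m₅)] = 0.8·(-109.2) = -87.36.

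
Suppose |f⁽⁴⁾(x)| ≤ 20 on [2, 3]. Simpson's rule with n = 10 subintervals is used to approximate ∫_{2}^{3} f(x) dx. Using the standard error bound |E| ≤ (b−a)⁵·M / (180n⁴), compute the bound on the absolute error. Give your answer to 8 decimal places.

|E| ≤ (1)⁵·20 / (180·10⁴) = 20/1800000 = 0.00001111.

0.00001111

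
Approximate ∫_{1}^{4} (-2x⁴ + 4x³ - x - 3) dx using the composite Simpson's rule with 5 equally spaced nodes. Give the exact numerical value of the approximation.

h = (4 − 1)/4 = 0.75.
Nodes x₀,…,x₄ = 1, 1.75, 2.5, 3.25, 4.
f(x) = -2x⁴ + 4x³ - x - 3: f₀=-2, f₁=-2.0703125, f₂=-21.125, f₃=-92.0703125, f₄=-263.
(h/3)·[f₀ + 4f₁ + 2f₂ + 4f₃ + f₄] = 0.25·(-683.8125) = -170.953125.

-170.953125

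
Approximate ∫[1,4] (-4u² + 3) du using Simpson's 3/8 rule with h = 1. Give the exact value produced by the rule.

h = (4 − 1)/3 = 1.
Nodes u₀,…,u₃ = 1, 2, 3, 4.
f(u) = -4u² + 3: f₀=-1, f₁=-13, f₂=-33, f₃=-61.
(3h/8)·[f₀ + 3f₁ + 3f₂ + f₃] = 0.375·(-200) = -75.

-75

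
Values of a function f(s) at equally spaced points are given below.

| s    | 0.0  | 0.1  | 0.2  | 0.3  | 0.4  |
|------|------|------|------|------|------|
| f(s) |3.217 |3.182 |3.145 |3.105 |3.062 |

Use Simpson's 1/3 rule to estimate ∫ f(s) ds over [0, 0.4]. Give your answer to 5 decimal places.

1.25723

h = 0.1, n = 4.
(h/3)·[y₀ + 4y₁ + 2y₂ + 4y₃ + y₄] = 0.033333·(37.717) = 1.25723.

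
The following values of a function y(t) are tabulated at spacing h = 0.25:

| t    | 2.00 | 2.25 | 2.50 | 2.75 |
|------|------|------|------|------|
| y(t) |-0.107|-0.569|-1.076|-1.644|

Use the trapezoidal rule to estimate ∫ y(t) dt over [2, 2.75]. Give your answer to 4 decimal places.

-0.6301

h = 0.25, n = 3.
(h/2)·[y₀ + 2y₁ + 2y₂ + y₃] = 0.125·(-5.041) = -0.6301.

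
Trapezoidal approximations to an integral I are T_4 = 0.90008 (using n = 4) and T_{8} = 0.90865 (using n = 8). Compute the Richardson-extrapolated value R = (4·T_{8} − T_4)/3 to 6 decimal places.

0.911507

R = (4·T_{8} − T_4) / 3 = (4·0.90865 − 0.90008)/3 = (2.73452)/3 = 0.911507.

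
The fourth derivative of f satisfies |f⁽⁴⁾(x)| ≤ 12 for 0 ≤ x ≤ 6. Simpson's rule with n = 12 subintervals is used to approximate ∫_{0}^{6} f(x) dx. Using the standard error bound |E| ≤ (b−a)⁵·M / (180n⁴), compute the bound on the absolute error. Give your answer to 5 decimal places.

|E| ≤ (6)⁵·12 / (180·12⁴) = 93312/3732480 = 0.02500.

0.02500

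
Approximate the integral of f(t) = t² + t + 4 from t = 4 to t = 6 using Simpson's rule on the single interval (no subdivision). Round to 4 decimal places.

S = (b−a)/6 · [f(4) + 4f(5) + f(6)] = 0.333333·[24 + 4·34 + 46] = 68.6667.

68.6667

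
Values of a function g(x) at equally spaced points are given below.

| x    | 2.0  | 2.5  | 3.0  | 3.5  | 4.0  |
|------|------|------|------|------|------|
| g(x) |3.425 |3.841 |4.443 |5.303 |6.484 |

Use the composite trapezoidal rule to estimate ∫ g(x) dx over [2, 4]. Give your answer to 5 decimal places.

h = 0.5, n = 4.
(h/2)·[y₀ + 2y₁ + 2y₂ + 2y₃ + y₄] = 0.25·(37.083) = 9.27075.

9.27075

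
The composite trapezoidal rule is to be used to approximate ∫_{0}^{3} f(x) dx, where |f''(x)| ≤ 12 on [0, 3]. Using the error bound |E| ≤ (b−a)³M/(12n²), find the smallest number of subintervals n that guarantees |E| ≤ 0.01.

52

Need 324/(12n²) ≤ 0.01.
n² ≥ 324/(12·0.01) = 2700 ⇒ n ≥ 51.9615, so the smallest n is 52.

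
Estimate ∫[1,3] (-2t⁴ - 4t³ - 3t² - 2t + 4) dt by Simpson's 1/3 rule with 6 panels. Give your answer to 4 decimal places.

-202.8066

h = (3 − 1)/6 = 0.333333.
Nodes t₀,…,t₆ = 1, 1.333333, 1.666667, 2, 2.333333, 2.666667, 3.
f(t) = -2t⁴ - 4t³ - 3t² - 2t + 4: f₀=-7, f₁=-19.802469, f₂=-41.617284, f₃=-76, f₄=-127.098765, f₅=-199.654321, f₆=-299.
(h/3)·[f₀ + 4f₁ + 2f₂ + 4f₃ + 2f₄ + 4f₅ + f₆] = 0.111111·(-1825.259259) = -202.8066.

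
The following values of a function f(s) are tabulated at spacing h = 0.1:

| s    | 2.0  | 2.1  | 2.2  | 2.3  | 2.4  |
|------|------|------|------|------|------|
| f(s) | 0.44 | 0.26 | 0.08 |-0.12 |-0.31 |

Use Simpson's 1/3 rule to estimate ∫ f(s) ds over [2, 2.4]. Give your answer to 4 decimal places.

0.0283

h = 0.1, n = 4.
(h/3)·[y₀ + 4y₁ + 2y₂ + 4y₃ + y₄] = 0.033333·(0.85) = 0.0283.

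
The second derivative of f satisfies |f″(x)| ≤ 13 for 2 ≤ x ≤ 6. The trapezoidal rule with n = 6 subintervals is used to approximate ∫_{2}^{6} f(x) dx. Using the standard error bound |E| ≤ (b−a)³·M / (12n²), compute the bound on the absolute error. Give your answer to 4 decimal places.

|E| ≤ (4)³·13 / (12·6²) = 832/432 = 1.9259.

1.9259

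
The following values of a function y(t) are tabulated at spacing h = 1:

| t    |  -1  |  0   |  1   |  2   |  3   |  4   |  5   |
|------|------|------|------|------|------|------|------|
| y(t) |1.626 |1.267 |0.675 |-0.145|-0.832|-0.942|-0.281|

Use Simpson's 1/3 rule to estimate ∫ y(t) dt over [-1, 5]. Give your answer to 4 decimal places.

h = 1, n = 6.
(h/3)·[y₀ + 4y₁ + 2y₂ + 4y₃ + 2y₄ + 4y₅ + y₆] = 0.333333·(1.751) = 0.5837.

0.5837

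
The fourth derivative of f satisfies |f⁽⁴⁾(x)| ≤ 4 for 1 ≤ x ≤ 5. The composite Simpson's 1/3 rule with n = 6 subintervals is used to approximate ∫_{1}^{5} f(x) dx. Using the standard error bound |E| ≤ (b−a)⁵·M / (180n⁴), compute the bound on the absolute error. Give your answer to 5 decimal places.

|E| ≤ (4)⁵·4 / (180·6⁴) = 4096/233280 = 0.01756.

0.01756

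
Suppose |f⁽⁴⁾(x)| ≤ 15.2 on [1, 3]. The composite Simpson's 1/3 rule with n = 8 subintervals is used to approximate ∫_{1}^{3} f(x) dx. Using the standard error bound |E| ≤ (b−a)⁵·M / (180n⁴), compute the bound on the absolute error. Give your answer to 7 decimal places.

|E| ≤ (2)⁵·15.2 / (180·8⁴) = 486.4/737280 = 0.0006597.

0.0006597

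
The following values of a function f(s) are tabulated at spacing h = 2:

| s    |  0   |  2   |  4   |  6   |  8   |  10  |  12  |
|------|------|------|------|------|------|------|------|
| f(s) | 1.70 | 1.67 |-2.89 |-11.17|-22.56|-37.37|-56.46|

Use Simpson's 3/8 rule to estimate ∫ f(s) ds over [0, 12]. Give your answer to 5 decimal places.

-195.41250

h = 2, n = 6.
(3h/8)·[y₀ + 3y₁ + 3y₂ + 2y₃ + 3y₄ + 3y₅ + y₆] = 0.75·(-260.55) = -195.41250.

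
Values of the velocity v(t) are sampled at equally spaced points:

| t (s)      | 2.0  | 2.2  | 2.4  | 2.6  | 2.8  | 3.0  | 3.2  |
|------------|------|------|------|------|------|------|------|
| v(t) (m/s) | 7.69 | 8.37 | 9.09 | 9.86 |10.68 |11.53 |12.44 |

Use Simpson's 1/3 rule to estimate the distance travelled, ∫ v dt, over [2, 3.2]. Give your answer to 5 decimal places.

11.91400

h = 0.2, n = 6.
(h/3)·[y₀ + 4y₁ + 2y₂ + 4y₃ + 2y₄ + 4y₅ + y₆] = 0.066667·(178.71) = 11.91400.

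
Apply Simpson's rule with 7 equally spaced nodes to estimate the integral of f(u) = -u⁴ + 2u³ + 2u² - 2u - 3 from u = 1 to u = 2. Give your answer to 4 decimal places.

h = (2 − 1)/6 = 0.166667.
Nodes u₀,…,u₆ = 1, 1.166667, 1.333333, 1.5, 1.666667, 1.833333, 2.
f(u) = -u⁴ + 2u³ + 2u² - 2u - 3: f₀=-2, f₁=-1.287809, f₂=-0.530864, f₃=0.1875, f₄=0.765432, f₅=1.082562, f₆=1.
(h/3)·[f₀ + 4f₁ + 2f₂ + 4f₃ + 2f₄ + 4f₅ + f₆] = 0.055556·(-0.601852) = -0.0334.

-0.0334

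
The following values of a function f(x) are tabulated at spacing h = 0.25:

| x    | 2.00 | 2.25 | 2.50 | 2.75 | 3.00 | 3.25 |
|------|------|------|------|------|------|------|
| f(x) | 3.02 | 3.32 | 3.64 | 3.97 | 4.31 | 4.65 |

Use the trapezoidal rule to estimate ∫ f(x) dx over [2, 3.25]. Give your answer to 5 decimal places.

4.76875

h = 0.25, n = 5.
(h/2)·[y₀ + 2y₁ + 2y₂ + 2y₃ + 2y₄ + y₅] = 0.125·(38.15) = 4.76875.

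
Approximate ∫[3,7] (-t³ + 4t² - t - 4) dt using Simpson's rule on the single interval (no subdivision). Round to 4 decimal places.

S = (b−a)/6 · [f(3) + 4f(5) + f(7)] = 0.666667·[2 + 4·(-34) + (-158)] = -194.6667.

-194.6667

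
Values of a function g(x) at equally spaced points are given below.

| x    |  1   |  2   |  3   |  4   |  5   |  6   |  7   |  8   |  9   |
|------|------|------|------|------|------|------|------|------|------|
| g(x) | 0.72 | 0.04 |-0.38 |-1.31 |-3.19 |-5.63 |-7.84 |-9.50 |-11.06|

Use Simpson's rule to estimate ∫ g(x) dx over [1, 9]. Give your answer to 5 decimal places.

-32.92000

h = 1, n = 8.
(h/3)·[y₀ + 4y₁ + 2y₂ + 4y₃ + 2y₄ + 4y₅ + 2y₆ + 4y₇ + y₈] = 0.333333·(-98.76) = -32.92000.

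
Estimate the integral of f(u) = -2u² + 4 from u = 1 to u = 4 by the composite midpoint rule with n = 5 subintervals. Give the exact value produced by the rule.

-29.82

h = (4 − 1)/5 = 0.6.
Midpoints m₁,…,m₅ = 1.3, 1.9, 2.5, 3.1, 3.7.
f(m₁)=0.62, f(m₂)=-3.22, f(m₃)=-8.5, f(m₄)=-15.22, f(m₅)=-23.38.
h·[f(m₁) + f(m₂) + f(m₃) + f(m₄) + f(m₅)] = 0.6·(-49.7) = -29.82.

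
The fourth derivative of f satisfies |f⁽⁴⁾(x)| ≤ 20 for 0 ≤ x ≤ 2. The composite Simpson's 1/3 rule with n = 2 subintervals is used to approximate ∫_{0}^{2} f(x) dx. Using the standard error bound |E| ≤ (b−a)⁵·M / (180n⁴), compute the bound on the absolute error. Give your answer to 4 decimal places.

0.2222

|E| ≤ (2)⁵·20 / (180·2⁴) = 640/2880 = 0.2222.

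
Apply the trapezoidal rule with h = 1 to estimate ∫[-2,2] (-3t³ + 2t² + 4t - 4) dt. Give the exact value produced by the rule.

h = (2 − (-2))/4 = 1.
Nodes t₀,…,t₄ = -2, -1, 0, 1, 2.
f(t) = -3t³ + 2t² + 4t - 4: f₀=20, f₁=-3, f₂=-4, f₃=-1, f₄=-12.
(h/2)·[f₀ + 2f₁ + 2f₂ + 2f₃ + f₄] = 0.5·(-8) = -4.

-4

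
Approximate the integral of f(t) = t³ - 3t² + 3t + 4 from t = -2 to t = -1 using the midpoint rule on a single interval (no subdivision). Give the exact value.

-10.625

M = (b−a)·f(-1.5) = 1·(-10.625) = -10.625.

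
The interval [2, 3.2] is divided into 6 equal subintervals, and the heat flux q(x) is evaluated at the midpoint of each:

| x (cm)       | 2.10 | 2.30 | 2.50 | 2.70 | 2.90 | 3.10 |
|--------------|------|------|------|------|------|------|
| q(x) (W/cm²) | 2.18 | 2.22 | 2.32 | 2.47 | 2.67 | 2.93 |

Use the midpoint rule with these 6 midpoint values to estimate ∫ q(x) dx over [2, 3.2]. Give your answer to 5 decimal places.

h = 0.2, n = 6.
h·[y(m₁) + y(m₂) + y(m₃) + y(m₄) + y(m₅) + y(m₆)] = 0.2·(14.79) = 2.95800.

2.95800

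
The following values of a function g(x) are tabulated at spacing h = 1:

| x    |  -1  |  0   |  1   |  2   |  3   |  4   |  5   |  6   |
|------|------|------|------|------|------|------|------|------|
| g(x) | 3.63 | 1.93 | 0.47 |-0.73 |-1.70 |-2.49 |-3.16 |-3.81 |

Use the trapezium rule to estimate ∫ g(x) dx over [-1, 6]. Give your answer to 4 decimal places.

h = 1, n = 7.
(h/2)·[y₀ + 2y₁ + 2y₂ + 2y₃ + 2y₄ + 2y₅ + 2y₆ + y₇] = 0.5·(-11.54) = -5.7700.

-5.7700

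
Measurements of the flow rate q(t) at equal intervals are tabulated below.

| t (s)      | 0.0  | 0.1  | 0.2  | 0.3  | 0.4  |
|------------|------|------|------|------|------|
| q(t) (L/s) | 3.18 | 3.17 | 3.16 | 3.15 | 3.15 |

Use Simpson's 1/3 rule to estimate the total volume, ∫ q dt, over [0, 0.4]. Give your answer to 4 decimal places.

h = 0.1, n = 4.
(h/3)·[y₀ + 4y₁ + 2y₂ + 4y₃ + y₄] = 0.033333·(37.93) = 1.2643.

1.2643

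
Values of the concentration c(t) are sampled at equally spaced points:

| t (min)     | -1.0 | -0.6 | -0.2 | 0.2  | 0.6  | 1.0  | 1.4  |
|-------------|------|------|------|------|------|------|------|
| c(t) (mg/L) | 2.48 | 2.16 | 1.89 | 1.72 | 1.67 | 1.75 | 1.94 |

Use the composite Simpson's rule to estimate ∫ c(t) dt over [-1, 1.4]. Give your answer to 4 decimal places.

h = 0.4, n = 6.
(h/3)·[y₀ + 4y₁ + 2y₂ + 4y₃ + 2y₄ + 4y₅ + y₆] = 0.133333·(34.06) = 4.5413.

4.5413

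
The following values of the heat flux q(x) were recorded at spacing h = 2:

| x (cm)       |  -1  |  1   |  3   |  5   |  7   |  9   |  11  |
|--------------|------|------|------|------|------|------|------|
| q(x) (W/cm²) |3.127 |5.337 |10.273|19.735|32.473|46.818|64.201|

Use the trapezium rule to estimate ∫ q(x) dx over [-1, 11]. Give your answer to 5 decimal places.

296.60000

h = 2, n = 6.
(h/2)·[y₀ + 2y₁ + 2y₂ + 2y₃ + 2y₄ + 2y₅ + y₆] = 1·(296.600) = 296.60000.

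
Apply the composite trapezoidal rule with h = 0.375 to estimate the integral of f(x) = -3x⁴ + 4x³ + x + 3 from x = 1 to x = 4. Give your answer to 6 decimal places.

-349.044067

h = (4 − 1)/8 = 0.375.
Nodes x₀,…,x₈ = 1, 1.375, 1.75, 2.125, 2.5, 2.875, 3.25, 3.625, 4.
f(x) = -3x⁴ + 4x³ + x + 3: f₀=5, f₁=4.050048828125, f₂=-1.94921875, f₃=-17.664794921875, f₄=-49.1875, f₅=-104.031982421875, f₆=-191.13671875, f₇=-320.864013671875, f₈=-505.
(h/2)·[f₀ + 2f₁ + 2f₂ + 2f₃ + 2f₄ + 2f₅ + 2f₆ + 2f₇ + f₈] = 0.1875·(-1861.568359375) = -349.044067.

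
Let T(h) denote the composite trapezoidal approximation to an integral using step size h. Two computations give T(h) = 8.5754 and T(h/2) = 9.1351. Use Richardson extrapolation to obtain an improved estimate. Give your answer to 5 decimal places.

R = (4·T(h/2) − T(h)) / 3 = (4·9.1351 − 8.5754)/3 = (27.9650)/3 = 9.32167.

9.32167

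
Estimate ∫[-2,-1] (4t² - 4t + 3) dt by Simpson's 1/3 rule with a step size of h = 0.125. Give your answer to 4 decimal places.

h = (-1 − (-2))/8 = 0.125.
Nodes t₀,…,t₈ = -2, -1.875, -1.75, -1.625, -1.5, -1.375, -1.25, -1.125, -1.
f(t) = 4t² - 4t + 3: f₀=27, f₁=24.5625, f₂=22.25, f₃=20.0625, f₄=18, f₅=16.0625, f₆=14.25, f₇=12.5625, f₈=11.
(h/3)·[f₀ + 4f₁ + 2f₂ + 4f₃ + 2f₄ + 4f₅ + 2f₆ + 4f₇ + f₈] = 0.041667·(440) = 18.3333.

18.3333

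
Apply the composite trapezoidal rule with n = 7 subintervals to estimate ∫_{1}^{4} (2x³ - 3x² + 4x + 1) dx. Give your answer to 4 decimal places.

h = (4 − 1)/7 = 0.428571.
Nodes x₀,…,x₇ = 1, 1.428571, 1.857143, 2.285714, 2.714286, 3.142857, 3.571429, 4.
f(x) = 2x³ - 3x² + 4x + 1: f₀=4, f₁=6.422741, f₂=10.892128, f₃=18.352770, f₄=29.749271, f₅=46.026239, f₆=68.128280, f₇=97.
(h/2)·[f₀ + 2f₁ + 2f₂ + 2f₃ + 2f₄ + 2f₅ + 2f₆ + f₇] = 0.214286·(460.142857) = 98.6020.

98.6020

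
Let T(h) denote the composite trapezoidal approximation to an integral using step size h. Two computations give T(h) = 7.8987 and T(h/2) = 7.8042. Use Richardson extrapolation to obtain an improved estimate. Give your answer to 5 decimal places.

7.77270

R = (4·T(h/2) − T(h)) / 3 = (4·7.8042 − 7.8987)/3 = (23.3181)/3 = 7.77270.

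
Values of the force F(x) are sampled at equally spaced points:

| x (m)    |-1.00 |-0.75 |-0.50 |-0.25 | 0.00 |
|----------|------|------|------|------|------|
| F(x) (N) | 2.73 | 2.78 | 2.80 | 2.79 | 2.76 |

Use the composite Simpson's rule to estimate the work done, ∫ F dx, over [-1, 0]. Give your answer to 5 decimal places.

2.78083

h = 0.25, n = 4.
(h/3)·[y₀ + 4y₁ + 2y₂ + 4y₃ + y₄] = 0.083333·(33.37) = 2.78083.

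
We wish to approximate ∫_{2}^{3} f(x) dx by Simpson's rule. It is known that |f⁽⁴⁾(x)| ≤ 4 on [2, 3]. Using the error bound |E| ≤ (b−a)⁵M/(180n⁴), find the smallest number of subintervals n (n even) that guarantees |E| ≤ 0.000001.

Need 4/(180n⁴) ≤ 0.000001.
n⁴ ≥ 4/(180·0.000001) = 22222.2 ⇒ n ≥ 12.2095, so the smallest even n is 14. (n must be even for Simpson's rule.)

14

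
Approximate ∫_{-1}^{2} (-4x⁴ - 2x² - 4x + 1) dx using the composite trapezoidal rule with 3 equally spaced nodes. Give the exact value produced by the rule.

-62.625

h = (2 − (-1))/2 = 1.5.
Nodes x₀,…,x₂ = -1, 0.5, 2.
f(x) = -4x⁴ - 2x² - 4x + 1: f₀=-1, f₁=-1.75, f₂=-79.
(h/2)·[f₀ + 2f₁ + f₂] = 0.75·(-83.5) = -62.625.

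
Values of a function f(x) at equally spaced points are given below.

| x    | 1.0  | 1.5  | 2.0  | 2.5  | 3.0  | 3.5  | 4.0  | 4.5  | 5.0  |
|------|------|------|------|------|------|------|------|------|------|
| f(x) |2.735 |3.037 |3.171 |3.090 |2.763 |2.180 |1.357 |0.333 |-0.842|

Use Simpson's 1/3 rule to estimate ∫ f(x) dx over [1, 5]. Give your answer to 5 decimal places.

8.50583

h = 0.5, n = 8.
(h/3)·[y₀ + 4y₁ + 2y₂ + 4y₃ + 2y₄ + 4y₅ + 2y₆ + 4y₇ + y₈] = 0.166667·(51.035) = 8.50583.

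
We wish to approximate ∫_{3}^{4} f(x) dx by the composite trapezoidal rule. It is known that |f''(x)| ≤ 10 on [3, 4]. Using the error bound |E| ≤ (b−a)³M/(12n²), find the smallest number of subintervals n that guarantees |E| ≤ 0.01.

Need 10/(12n²) ≤ 0.01.
n² ≥ 10/(12·0.01) = 83.3333 ⇒ n ≥ 9.1287, so the smallest n is 10.

10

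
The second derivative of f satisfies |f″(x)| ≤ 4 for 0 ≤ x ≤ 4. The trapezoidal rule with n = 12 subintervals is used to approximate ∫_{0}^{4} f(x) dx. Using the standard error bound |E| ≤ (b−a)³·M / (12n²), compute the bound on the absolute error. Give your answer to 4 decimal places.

0.1481

|E| ≤ (4)³·4 / (12·12²) = 256/1728 = 0.1481.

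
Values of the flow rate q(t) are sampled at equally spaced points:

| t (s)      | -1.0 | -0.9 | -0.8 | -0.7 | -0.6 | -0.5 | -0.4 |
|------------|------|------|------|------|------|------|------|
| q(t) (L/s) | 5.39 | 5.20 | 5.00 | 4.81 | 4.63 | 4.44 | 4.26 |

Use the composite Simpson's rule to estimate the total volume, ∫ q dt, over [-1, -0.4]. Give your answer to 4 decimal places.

2.8903

h = 0.1, n = 6.
(h/3)·[y₀ + 4y₁ + 2y₂ + 4y₃ + 2y₄ + 4y₅ + y₆] = 0.033333·(86.71) = 2.8903.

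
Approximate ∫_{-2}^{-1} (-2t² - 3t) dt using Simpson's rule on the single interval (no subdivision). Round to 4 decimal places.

-0.1667

S = (b−a)/6 · [f(-2) + 4f(-1.5) + f(-1)] = 0.166667·[(-2) + 4·0 + 1] = -0.1667.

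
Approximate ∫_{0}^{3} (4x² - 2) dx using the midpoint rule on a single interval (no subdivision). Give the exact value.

21

M = (b−a)·f(1.5) = 3·(7) = 21.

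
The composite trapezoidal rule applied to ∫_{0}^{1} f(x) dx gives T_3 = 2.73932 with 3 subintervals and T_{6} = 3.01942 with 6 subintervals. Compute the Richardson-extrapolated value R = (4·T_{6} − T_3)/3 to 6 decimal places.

R = (4·T_{6} − T_3) / 3 = (4·3.01942 − 2.73932)/3 = (9.33836)/3 = 3.112787.

3.112787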